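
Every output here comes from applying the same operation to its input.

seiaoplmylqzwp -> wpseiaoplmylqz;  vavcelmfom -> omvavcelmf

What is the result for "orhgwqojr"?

jrorhgwqo

The pattern: move the last 2 characters to the front (rotate right by 2).
So "orhgwqojr" becomes "jrorhgwqo".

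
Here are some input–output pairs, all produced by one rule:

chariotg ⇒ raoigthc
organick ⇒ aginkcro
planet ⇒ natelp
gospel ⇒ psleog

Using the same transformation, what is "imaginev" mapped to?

The rule is to move the first 2 characters to the end (rotate left by 2), then swap each adjacent pair of characters (1↔2, 3↔4, ...).
"imaginev" → "ganivemi".

ganivemi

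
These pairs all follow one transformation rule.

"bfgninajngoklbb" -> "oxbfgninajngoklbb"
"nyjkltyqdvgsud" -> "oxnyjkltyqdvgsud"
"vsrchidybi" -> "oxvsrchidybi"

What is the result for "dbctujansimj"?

Each output is the input with this applied: prepend "ox".
So "dbctujansimj" becomes "oxdbctujansimj".

oxdbctujansimj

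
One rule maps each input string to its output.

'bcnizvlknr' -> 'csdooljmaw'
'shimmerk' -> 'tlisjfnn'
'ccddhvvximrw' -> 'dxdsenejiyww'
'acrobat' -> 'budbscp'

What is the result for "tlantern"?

In each case the input is transformed by: take characters alternately from the front and the back (1st, last, 2nd, 2nd-last, ...), then shift every letter 1 place forward in the alphabet (wrapping around).
Applying both steps to "tlantern": "tnlraent", then "uomsbfou".

uomsbfou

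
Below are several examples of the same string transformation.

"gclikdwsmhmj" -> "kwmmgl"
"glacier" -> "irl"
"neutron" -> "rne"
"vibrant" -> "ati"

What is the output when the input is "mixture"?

In each case the input is transformed by: move the first 3 characters to the end (rotate left by 3), then keep every other character starting from the second (positions 2nd, 4th, 6th, ...).
"mixture" → "turemix" → "uei".

uei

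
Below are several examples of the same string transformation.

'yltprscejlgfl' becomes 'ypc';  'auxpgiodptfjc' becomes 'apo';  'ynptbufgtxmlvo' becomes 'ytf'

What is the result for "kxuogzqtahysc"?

Looking at the pairs, the operation is to keep one character in every 3, starting at position 1 (positions 1st, 4th, 7th, ...), then keep only the first 3 characters.
For "kxuogzqtahysc", step one produces "koqhc"; step two turns that into "koq".

koq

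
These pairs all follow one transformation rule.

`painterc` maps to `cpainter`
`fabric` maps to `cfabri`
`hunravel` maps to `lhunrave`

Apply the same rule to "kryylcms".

Each output is the input with this applied: move the last character to the front.
"kryylcms" → "skryylcm".

skryylcm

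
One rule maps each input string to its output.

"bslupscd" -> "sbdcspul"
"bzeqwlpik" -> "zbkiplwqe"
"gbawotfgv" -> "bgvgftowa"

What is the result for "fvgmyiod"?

vfdoiymg

The rule is to move the first 2 characters to the end (rotate left by 2), then reverse the string.
Applying both steps to "fvgmyiod": "gmyiodfv", then "vfdoiymg".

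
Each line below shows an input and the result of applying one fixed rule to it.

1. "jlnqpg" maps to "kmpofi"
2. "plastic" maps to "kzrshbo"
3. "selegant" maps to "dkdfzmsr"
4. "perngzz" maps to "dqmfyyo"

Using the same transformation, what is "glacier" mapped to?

Rule — move the first character to the end, then shift every letter 1 place backward in the alphabet (wrapping around).
Applying both steps to "glacier": "lacierg", then "kzbhdqf".
(Check on "perngzz": → "erngzzp" → "dqmfyyo" ✓)

kzbhdqf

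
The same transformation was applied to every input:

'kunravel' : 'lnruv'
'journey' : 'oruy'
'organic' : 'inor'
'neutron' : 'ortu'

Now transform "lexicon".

lnox

Rule — sort the characters into alphabetical order, then delete the first 3 characters.
On "lexicon": the first step gives "ceilnox", and the second then gives "lnox".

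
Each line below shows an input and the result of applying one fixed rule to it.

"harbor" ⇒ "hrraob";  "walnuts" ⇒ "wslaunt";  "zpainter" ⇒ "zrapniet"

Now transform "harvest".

htraevs

Rule — move the last character to the front, then swap each adjacent pair of characters (1↔2, 3↔4, ...).
On "harvest": the first step gives "tharves", and the second then gives "htraevs".
(Check on "zpainter": → "rzpainte" → "zrapniet" ✓)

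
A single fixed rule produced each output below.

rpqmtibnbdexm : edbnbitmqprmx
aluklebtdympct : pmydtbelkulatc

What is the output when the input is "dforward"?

Each output is the input with this applied: move the last 2 characters to the front (rotate right by 2), then reverse the string.
Working it through for "dforward": intermediate "rddforwa", final "awrofddr".
(Check on "rpqmtibnbdexm": → "xmrpqmtibnbde" → "edbnbitmqprmx" ✓)

awrofddr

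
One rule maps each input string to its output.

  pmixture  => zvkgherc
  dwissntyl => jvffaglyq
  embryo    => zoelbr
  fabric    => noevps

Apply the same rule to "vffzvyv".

ssmilii

The pattern: move the first character to the end, then shift every letter 13 places forward in the alphabet (wrapping around) — i.e. ROT13.
For "vffzvyv" the result is "ssmilii".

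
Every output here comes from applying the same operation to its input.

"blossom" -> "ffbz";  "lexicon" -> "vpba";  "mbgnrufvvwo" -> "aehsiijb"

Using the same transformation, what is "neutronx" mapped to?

gebak

In each case the input is transformed by: shift every letter 13 places forward in the alphabet (wrapping around) — i.e. ROT13, then delete the first 3 characters.
Working it through for "neutronx": intermediate "arhgebak", final "gebak".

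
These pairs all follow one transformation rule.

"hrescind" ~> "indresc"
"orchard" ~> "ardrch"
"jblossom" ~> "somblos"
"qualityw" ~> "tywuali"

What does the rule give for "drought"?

ghtrou

Rule — delete the first character, then move the last 3 characters to the front (rotate right by 3).
"drought" → "ghtrou".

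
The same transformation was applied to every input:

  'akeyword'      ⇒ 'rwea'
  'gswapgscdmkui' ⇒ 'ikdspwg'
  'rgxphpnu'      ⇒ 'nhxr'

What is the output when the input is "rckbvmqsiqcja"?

Rule — keep every other character starting from the first (positions 1st, 3rd, 5th, ...), then reverse the string.
On "rckbvmqsiqcja": the first step gives "rkvqica", and the second then gives "aciqvkr".

aciqvkr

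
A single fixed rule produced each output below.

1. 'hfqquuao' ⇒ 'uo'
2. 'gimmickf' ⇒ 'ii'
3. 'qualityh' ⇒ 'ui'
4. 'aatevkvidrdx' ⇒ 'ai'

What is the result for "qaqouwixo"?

au

The transformation: keep one character in every 3, starting at position 2 (positions 2nd, 5th, 8th, ...), then keep only the vowels.
Starting from "qaqouwixo": after the first operation, "aux"; after the second, "au".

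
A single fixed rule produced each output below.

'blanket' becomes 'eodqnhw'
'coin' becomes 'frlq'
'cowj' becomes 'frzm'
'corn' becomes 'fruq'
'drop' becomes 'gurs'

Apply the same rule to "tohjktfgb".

The pattern: shift every letter 3 places forward in the alphabet (wrapping around).
For "tohjktfgb" the result is "wrkmnwije".

wrkmnwije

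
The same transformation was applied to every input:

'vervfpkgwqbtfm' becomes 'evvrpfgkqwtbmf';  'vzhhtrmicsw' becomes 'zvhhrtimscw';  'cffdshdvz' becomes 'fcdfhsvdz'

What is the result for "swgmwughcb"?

wsmguwhgbc

What's happening: swap each adjacent pair of characters (1↔2, 3↔4, ...).
Applying that to "swgmwughcb" gives "wsmguwhgbc".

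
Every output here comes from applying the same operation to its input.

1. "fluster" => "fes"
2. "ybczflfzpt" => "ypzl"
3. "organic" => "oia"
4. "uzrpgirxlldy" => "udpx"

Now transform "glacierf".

What's happening: take characters alternately from the front and the back (1st, last, 2nd, 2nd-last, ...), then keep one character in every 3, starting at position 1 (positions 1st, 4th, 7th, ...).
Doing the same to "glacierf": "grc".

grc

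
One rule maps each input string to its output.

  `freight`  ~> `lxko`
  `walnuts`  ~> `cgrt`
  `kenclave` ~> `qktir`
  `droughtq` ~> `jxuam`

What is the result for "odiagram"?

ujogm

Each output is the input with this applied: delete the last 3 characters, then shift every letter 6 places forward in the alphabet (wrapping around).
On "odiagram" that produces "ujogm".
(Check on "freight": → "frei" → "lxko" ✓)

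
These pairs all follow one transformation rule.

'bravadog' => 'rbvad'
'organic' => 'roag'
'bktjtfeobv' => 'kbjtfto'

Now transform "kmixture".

The transformation: swap each adjacent pair of characters (1↔2, 3↔4, ...), then delete the last 3 characters.
For "kmixture", step one produces "mkxiuter"; step two turns that into "mkxiu".

mkxiu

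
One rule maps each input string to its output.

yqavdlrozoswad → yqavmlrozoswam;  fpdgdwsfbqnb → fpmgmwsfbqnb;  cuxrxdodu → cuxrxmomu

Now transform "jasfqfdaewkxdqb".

The pattern: replace every "d" with "m".
On "jasfqfdaewkxdqb" that produces "jasfqfmaewkxmqb".

jasfqfmaewkxmqb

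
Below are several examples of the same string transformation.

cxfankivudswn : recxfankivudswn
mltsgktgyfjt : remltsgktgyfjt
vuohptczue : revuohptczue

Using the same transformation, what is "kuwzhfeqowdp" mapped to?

rekuwzhfeqowdp

What's happening: prepend "re".
For "kuwzhfeqowdp" the result is "rekuwzhfeqowdp".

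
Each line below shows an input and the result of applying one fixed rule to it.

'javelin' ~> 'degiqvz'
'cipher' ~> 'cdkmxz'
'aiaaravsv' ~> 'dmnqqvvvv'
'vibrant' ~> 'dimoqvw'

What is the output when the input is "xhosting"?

The rule is to shift every letter 5 places backward in the alphabet (wrapping around), then sort the characters into alphabetical order.
On "xhosting": the first step gives "scjnodib", and the second then gives "bcdijnos".

bcdijnos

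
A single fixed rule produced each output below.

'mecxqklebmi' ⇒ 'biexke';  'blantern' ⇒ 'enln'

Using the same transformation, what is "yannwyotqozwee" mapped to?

What's happening: move the last 3 characters to the front (rotate right by 3), then keep every other character starting from the first (positions 1st, 3rd, 5th, ...).
On "yannwyotqozwee": the first step gives "weeyannwyotqoz", and the second then gives "weanyto".
(Check on "blantern": → "ernblant" → "enln" ✓)

weanyto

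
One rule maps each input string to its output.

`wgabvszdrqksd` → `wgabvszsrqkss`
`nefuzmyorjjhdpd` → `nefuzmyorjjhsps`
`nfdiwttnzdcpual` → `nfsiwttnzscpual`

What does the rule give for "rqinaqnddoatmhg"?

What's happening: replace every "d" with "s".
For "rqinaqnddoatmhg" the result is "rqinaqnssoatmhg".

rqinaqnssoatmhg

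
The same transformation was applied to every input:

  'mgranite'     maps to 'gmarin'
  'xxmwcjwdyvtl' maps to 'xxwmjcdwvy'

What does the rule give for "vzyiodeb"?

Each output is the input with this applied: swap each adjacent pair of characters (1↔2, 3↔4, ...), then delete the last 2 characters.
Starting from "vzyiodeb": after the first operation, "zviydobe"; after the second, "zviydo".

zviydo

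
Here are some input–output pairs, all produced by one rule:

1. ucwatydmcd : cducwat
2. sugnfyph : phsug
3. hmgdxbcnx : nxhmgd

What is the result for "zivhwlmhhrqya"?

yazivhwlmh

What's happening: move the last 2 characters to the front (rotate right by 2), then delete the last 3 characters.
"zivhwlmhhrqya" → "yazivhwlmh".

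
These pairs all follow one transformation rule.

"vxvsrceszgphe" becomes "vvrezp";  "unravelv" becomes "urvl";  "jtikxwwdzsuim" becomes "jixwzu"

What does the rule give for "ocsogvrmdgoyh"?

Looking at the pairs, the operation is to move the last character to the front, then keep every other character starting from the second (positions 2nd, 4th, 6th, ...).
On "ocsogvrmdgoyh": the first step gives "hocsogvrmdgoy", and the second then gives "osgrdo".

osgrdo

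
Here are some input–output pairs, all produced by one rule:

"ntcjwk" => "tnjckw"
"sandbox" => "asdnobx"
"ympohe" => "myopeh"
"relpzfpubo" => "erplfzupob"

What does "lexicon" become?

Looking at the pairs, the operation is to swap each adjacent pair of characters (1↔2, 3↔4, ...).
"lexicon" → "elixocn".

elixocn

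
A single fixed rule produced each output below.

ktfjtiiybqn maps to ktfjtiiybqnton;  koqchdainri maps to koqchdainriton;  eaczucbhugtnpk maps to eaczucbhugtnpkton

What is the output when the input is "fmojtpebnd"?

fmojtpebndton

In each case the input is transformed by: append "ton".
Doing the same to "fmojtpebnd": "fmojtpebndton".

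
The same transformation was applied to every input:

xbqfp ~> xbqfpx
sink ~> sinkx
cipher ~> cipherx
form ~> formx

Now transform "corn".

The pattern: append "x".
For "corn" the result is "cornx".

cornx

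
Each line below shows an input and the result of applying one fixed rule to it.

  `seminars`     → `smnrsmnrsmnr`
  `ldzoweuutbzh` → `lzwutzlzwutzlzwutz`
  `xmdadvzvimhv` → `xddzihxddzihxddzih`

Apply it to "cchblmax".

Rule — keep every other character starting from the first (positions 1st, 3rd, 5th, ...), then write the whole string 3 times in a row.
Starting from "cchblmax": after the first operation, "chla"; after the second, "chlachlachla".

chlachlachla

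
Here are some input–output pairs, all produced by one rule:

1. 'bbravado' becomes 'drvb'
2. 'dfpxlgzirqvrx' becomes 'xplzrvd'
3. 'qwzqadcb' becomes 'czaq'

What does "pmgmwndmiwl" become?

lgwdip

The rule is to keep every other character starting from the first (positions 1st, 3rd, 5th, ...), then swap the first and last characters.
For "pmgmwndmiwl", step one produces "pgwdil"; step two turns that into "lgwdip".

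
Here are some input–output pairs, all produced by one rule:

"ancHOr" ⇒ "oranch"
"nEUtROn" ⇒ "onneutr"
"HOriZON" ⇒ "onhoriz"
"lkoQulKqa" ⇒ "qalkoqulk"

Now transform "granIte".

tegrani

What's happening: move the last 2 characters to the front (rotate right by 2), then convert every letter to lowercase.
For "granIte", step one produces "tegranI"; step two turns that into "tegrani".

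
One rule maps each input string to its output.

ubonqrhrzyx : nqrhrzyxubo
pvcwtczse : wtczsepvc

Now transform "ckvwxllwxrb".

What's happening: move the first 3 characters to the end (rotate left by 3).
For "ckvwxllwxrb" the result is "wxllwxrbckv".

wxllwxrbckv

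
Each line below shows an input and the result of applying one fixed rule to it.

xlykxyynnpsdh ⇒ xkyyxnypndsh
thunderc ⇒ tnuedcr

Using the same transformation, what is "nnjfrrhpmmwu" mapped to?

nfjrrphmmuw

The pattern: swap each adjacent pair of characters (1↔2, 3↔4, ...), then delete the first character.
On "nnjfrrhpmmwu": the first step gives "nnfjrrphmmuw", and the second then gives "nfjrrphmmuw".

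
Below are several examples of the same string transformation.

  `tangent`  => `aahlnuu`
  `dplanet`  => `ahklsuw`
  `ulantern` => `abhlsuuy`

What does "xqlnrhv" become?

ceosuxy

The pattern: shift every letter 7 places forward in the alphabet (wrapping around), then sort the characters into alphabetical order.
Applying both steps to "xqlnrhv": "exsuyoc", then "ceosuxy".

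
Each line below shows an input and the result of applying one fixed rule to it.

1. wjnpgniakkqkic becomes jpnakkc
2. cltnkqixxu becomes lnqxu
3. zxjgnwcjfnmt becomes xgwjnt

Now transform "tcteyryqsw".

Each output is the input with this applied: keep every other character starting from the second (positions 2nd, 4th, 6th, ...).
Doing the same to "tcteyryqsw": "cerqw".

cerqw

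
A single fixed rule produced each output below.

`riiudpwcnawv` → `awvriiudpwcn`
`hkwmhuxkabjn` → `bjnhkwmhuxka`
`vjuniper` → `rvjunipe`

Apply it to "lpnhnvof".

Looking at the pairs, the operation is to move the first 3 characters to the end (rotate left by 3), then swap the front and back halves of the string.
Applying both steps to "lpnhnvof": "hnvoflpn", then "flpnhnvo".

flpnhnvo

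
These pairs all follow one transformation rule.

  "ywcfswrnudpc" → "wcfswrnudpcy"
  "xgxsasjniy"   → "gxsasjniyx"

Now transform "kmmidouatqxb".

mmidouatqxbk

Looking at the pairs, the operation is to move the first character to the end.
Applying that to "kmmidouatqxb" gives "mmidouatqxbk".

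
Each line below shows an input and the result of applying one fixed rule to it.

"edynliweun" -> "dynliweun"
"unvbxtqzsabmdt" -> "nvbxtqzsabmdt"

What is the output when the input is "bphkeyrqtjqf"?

phkeyrqtjqf

The transformation: delete the first character.
Applying that to "bphkeyrqtjqf" gives "phkeyrqtjqf".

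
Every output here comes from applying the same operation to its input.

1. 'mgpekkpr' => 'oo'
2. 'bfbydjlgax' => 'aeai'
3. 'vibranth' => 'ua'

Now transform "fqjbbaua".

The transformation: shift every letter 1 place backward in the alphabet (wrapping around), then keep only the vowels.
So "fqjbbaua" becomes "eiaa".
(Check on "mgpekkpr": → "lfodjjoq" → "oo" ✓)

eiaa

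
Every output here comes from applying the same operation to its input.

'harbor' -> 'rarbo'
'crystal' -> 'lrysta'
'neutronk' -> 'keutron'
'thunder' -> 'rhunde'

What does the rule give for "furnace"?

eurnac

The transformation: delete the first character, then move the last character to the front.
For "furnace", step one produces "urnace"; step two turns that into "eurnac".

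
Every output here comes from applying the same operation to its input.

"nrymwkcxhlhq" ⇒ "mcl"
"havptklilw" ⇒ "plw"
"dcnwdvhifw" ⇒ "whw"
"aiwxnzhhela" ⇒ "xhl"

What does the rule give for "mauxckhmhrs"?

xhr

In each case the input is transformed by: delete the first 3 characters, then keep one character in every 3, starting at position 1 (positions 1st, 4th, 7th, ...).
Applying both steps to "mauxckhmhrs": "xckhmhrs", then "xhr".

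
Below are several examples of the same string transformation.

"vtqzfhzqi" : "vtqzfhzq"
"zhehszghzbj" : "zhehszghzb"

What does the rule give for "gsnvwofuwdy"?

gsnvwofuwd

The rule is to delete the last character.
Doing the same to "gsnvwofuwdy": "gsnvwofuwd".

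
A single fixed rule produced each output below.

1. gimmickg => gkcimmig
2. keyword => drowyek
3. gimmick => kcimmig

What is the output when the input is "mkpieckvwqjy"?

The pattern: reverse the string.
On "mkpieckvwqjy" that produces "yjqwvkceipkm".

yjqwvkceipkm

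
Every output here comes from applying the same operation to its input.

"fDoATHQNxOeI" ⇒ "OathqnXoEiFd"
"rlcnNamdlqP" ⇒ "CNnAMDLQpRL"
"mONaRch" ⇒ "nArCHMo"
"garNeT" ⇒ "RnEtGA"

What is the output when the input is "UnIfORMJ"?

iFormjuN

The pattern: flip the case of every letter, then move the first 2 characters to the end (rotate left by 2).
For "UnIfORMJ", step one produces "uNiFormj"; step two turns that into "iFormjuN".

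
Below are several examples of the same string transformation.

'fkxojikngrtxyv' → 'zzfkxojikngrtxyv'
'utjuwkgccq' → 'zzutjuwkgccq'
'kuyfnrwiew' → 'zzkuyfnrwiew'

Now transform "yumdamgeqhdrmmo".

In each case the input is transformed by: prepend "zz".
So "yumdamgeqhdrmmo" becomes "zzyumdamgeqhdrmmo".

zzyumdamgeqhdrmmo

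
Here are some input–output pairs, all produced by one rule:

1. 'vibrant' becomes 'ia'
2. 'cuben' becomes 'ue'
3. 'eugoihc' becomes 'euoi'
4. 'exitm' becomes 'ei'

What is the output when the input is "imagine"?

In each case the input is transformed by: keep only the vowels.
"imagine" → "iaie".

iaie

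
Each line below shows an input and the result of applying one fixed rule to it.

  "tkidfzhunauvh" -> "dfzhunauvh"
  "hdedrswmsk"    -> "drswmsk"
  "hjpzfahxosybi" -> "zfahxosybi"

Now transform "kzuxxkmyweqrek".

xxkmyweqrek

Looking at the pairs, the operation is to delete the first 3 characters.
For "kzuxxkmyweqrek" the result is "xxkmyweqrek".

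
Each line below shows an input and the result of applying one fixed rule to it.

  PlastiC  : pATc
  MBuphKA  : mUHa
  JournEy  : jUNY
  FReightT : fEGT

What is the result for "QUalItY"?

The transformation: flip the case of every letter, then keep every other character starting from the first (positions 1st, 3rd, 5th, ...).
On "QUalItY" that produces "qAiy".

qAiy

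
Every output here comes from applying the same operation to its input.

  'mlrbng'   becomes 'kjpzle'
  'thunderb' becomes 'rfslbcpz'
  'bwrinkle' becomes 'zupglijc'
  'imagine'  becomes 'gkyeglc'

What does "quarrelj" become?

Each output is the input with this applied: shift every letter 2 places backward in the alphabet (wrapping around).
Applying that to "quarrelj" gives "osyppcjh".

osyppcjh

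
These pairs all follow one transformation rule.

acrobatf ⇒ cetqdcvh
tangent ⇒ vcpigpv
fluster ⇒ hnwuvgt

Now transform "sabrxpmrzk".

ucdtzrotbm

Each output is the input with this applied: shift every letter 2 places forward in the alphabet (wrapping around).
Applying that to "sabrxpmrzk" gives "ucdtzrotbm".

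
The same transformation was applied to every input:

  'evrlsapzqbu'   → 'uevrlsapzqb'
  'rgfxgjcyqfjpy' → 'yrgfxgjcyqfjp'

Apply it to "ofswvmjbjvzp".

Rule — move the last character to the front.
Doing the same to "ofswvmjbjvzp": "pofswvmjbjvz".

pofswvmjbjvz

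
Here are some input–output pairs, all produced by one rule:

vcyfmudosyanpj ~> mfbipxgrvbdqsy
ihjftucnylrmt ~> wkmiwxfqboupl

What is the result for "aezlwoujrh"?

Each output is the input with this applied: shift every letter 3 places forward in the alphabet (wrapping around), then swap the first and last characters.
"aezlwoujrh" → "dhcozrxmuk" → "khcozrxmud".

khcozrxmud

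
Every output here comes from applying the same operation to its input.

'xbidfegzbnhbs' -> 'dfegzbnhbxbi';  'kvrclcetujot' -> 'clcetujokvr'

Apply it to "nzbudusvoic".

udusvoinzb

Looking at the pairs, the operation is to delete the last character, then move the first 3 characters to the end (rotate left by 3).
Working it through for "nzbudusvoic": intermediate "nzbudusvoi", final "udusvoinzb".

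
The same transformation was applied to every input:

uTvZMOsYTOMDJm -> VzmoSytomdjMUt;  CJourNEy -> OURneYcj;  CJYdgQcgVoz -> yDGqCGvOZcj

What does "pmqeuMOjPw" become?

QEUmoJpWPM

In each case the input is transformed by: move the first 2 characters to the end (rotate left by 2), then flip the case of every letter.
"pmqeuMOjPw" → "qeuMOjPwpm" → "QEUmoJpWPM".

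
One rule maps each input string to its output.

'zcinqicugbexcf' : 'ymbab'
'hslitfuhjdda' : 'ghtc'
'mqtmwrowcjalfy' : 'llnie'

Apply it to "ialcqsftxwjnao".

Each output is the input with this applied: shift every letter 1 place backward in the alphabet (wrapping around), then keep one character in every 3, starting at position 1 (positions 1st, 4th, 7th, ...).
Working it through for "ialcqsftxwjnao": intermediate "hzkbpreswvimzn", final "hbevz".

hbevz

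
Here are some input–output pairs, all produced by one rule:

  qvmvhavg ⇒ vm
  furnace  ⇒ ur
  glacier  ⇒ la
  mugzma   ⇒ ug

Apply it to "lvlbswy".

What's happening: move the first character to the end, then keep only the first 2 characters.
For "lvlbswy", step one produces "vlbswyl"; step two turns that into "vl".

vl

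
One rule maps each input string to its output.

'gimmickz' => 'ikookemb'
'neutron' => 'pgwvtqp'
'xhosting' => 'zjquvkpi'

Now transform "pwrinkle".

In each case the input is transformed by: shift every letter 2 places forward in the alphabet (wrapping around).
On "pwrinkle" that produces "rytkpmng".

rytkpmng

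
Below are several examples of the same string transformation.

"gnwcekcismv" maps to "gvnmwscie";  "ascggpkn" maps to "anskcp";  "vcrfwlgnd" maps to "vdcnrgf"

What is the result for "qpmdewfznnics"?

Each output is the input with this applied: take characters alternately from the front and the back (1st, last, 2nd, 2nd-last, ...), then delete the last 2 characters.
"qpmdewfznnics" → "qspcmidnenwzf" → "qspcmidnenw".

qspcmidnenw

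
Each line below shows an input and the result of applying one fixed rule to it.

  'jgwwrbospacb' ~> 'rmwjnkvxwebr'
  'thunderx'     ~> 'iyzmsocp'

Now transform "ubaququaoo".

The rule is to move the first 3 characters to the end (rotate left by 3), then shift every letter 5 places backward in the alphabet (wrapping around).
Working it through for "ubaququaoo": intermediate "ququaoouba", final "lplpvjjpwv".

lplpvjjpwv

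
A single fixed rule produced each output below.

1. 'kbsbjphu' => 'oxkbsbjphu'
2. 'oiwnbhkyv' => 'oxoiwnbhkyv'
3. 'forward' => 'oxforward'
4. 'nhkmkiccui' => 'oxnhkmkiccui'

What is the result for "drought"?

oxdrought

What's happening: prepend "ox".
"drought" → "oxdrought".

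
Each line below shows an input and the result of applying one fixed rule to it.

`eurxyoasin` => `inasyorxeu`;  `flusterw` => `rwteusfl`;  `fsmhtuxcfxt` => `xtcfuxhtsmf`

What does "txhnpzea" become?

eapzhntx

The transformation: reverse the string, then swap each adjacent pair of characters (1↔2, 3↔4, ...).
On "txhnpzea": the first step gives "aezpnhxt", and the second then gives "eapzhntx".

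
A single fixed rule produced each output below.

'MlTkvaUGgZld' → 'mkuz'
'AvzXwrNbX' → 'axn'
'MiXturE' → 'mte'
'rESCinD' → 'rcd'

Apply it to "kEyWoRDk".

In each case the input is transformed by: keep one character in every 3, starting at position 1 (positions 1st, 4th, 7th, ...), then convert every letter to lowercase.
"kEyWoRDk" → "kWD" → "kwd".

kwd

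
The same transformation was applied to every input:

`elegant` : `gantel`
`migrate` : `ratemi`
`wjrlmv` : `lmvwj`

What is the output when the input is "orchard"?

hardor

In each case the input is transformed by: move the first 3 characters to the end (rotate left by 3), then delete the last character.
On "orchard": the first step gives "hardorc", and the second then gives "hardor".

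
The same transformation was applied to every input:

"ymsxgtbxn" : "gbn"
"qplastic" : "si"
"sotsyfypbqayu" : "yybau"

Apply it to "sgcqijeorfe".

Looking at the pairs, the operation is to keep every other character starting from the first (positions 1st, 3rd, 5th, ...), then delete the first 2 characters.
Starting from "sgcqijeorfe": after the first operation, "sciere"; after the second, "iere".

iere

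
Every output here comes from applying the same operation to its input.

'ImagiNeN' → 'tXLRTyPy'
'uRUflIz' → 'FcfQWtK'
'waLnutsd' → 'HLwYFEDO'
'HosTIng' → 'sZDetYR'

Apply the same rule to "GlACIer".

rWlntPC

Rule — flip the case of every letter, then shift every letter 11 places forward in the alphabet (wrapping around).
Starting from "GlACIer": after the first operation, "gLaciER"; after the second, "rWlntPC".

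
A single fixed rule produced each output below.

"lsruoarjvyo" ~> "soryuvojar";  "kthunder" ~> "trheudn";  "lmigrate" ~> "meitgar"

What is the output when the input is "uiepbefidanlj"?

ijelpnbaedfi

Rule — delete the first character, then take characters alternately from the front and the back (1st, last, 2nd, 2nd-last, ...).
Applying both steps to "uiepbefidanlj": "iepbefidanlj", then "ijelpnbaedfi".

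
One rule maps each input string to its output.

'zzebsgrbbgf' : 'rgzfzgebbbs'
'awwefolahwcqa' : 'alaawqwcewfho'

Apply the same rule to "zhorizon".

Rule — take characters alternately from the front and the back (1st, last, 2nd, 2nd-last, ...), then move the last 2 characters to the front (rotate right by 2).
On "zhorizon" that produces "riznhooz".
(Check on "zzebsgrbbgf": → "zfzgebbbsrg" → "rgzfzgebbbs" ✓)

riznhooz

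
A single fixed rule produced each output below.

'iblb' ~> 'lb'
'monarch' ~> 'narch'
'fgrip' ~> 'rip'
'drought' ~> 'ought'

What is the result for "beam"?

What's happening: delete the first 2 characters.
On "beam" that produces "am".

am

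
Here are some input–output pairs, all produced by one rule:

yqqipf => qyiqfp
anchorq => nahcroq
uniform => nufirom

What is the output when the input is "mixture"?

The rule is to swap each adjacent pair of characters (1↔2, 3↔4, ...).
Doing the same to "mixture": "imtxrue".

imtxrue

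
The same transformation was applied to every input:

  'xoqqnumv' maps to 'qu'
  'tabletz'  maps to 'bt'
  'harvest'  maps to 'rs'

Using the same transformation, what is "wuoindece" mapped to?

ode

In each case the input is transformed by: keep one character in every 3, starting at position 3 (positions 3rd, 6th, 9th, ...).
Applying that to "wuoindece" gives "ode".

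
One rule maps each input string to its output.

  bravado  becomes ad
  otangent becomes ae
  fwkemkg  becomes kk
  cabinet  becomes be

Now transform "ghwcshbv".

wh

Each output is the input with this applied: keep one character in every 3, starting at position 3 (positions 3rd, 6th, 9th, ...).
For "ghwcshbv" the result is "wh".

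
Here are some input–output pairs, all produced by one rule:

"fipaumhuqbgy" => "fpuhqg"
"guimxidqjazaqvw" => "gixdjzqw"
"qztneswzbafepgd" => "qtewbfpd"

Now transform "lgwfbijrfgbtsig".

The rule is to keep every other character starting from the first (positions 1st, 3rd, 5th, ...).
On "lgwfbijrfgbtsig" that produces "lwbjfbsg".

lwbjfbsg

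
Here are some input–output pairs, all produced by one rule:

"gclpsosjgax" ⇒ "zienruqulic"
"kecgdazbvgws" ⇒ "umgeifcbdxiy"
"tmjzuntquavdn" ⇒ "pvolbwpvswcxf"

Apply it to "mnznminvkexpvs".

Rule — shift every letter 2 places forward in the alphabet (wrapping around), then move the last character to the front.
Starting from "mnznminvkexpvs": after the first operation, "opbpokpxmgzrxu"; after the second, "uopbpokpxmgzrx".
(Check on "kecgdazbvgws": → "mgeifcbdxiyu" → "umgeifcbdxiy" ✓)

uopbpokpxmgzrx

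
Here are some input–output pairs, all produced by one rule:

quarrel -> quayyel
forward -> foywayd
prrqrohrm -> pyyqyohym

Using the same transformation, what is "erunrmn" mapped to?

eyunymn

Each output is the input with this applied: replace every "r" with "y".
Applying that to "erunrmn" gives "eyunymn".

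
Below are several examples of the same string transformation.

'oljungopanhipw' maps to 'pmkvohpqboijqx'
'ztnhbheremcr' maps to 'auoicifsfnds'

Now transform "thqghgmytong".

The pattern: shift every letter 1 place forward in the alphabet (wrapping around).
Doing the same to "thqghgmytong": "uirhihnzupoh".

uirhihnzupoh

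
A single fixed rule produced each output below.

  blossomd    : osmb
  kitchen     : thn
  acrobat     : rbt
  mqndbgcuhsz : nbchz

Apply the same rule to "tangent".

net

Each output is the input with this applied: move the first character to the end, then keep every other character starting from the second (positions 2nd, 4th, 6th, ...).
On "tangent": the first step gives "angentt", and the second then gives "net".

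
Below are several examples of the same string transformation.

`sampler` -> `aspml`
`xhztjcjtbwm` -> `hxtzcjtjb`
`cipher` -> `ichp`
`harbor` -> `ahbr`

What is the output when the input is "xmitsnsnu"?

In each case the input is transformed by: delete the last 2 characters, then swap each adjacent pair of characters (1↔2, 3↔4, ...).
On "xmitsnsnu": the first step gives "xmitsns", and the second then gives "mxtinss".
(Check on "xhztjcjtbwm": → "xhztjcjtb" → "hxtzcjtjb" ✓)

mxtinss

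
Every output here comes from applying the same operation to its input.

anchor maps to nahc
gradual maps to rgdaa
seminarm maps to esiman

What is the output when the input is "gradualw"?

Each output is the input with this applied: swap each adjacent pair of characters (1↔2, 3↔4, ...), then delete the last 2 characters.
Working it through for "gradualw": intermediate "rgdaauwl", final "rgdaau".

rgdaau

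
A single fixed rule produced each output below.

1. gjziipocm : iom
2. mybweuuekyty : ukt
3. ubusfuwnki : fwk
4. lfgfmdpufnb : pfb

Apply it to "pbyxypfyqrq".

In each case the input is transformed by: keep every other character starting from the first (positions 1st, 3rd, 5th, ...), then keep only the last 3 characters.
Working it through for "pbyxypfyqrq": intermediate "pyyfqq", final "fqq".

fqq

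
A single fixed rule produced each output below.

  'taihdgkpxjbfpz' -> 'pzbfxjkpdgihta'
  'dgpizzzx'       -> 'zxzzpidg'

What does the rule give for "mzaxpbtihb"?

In each case the input is transformed by: swap each adjacent pair of characters (1↔2, 3↔4, ...), then reverse the string.
"mzaxpbtihb" → "zmxabpitbh" → "hbtipbaxmz".

hbtipbaxmz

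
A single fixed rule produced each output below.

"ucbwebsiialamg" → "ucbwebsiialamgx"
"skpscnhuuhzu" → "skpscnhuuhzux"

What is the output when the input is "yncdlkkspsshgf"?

yncdlkkspsshgfx

The transformation: append "x".
"yncdlkkspsshgf" → "yncdlkkspsshgfx".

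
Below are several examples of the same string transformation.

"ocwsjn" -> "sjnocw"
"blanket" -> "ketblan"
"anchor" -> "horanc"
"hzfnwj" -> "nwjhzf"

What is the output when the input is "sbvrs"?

Each output is the input with this applied: move the last 3 characters to the front (rotate right by 3).
Doing the same to "sbvrs": "vrssb".

vrssb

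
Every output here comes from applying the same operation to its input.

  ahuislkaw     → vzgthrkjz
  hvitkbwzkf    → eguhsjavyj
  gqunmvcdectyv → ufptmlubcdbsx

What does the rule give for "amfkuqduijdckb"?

The pattern: shift every letter 1 place backward in the alphabet (wrapping around), then move the last character to the front.
"amfkuqduijdckb" → "zlejtpcthicbja" → "azlejtpcthicbj".

azlejtpcthicbj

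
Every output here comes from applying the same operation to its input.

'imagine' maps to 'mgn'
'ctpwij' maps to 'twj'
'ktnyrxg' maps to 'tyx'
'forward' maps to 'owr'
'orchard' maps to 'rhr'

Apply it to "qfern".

fr

The transformation: keep every other character starting from the second (positions 2nd, 4th, 6th, ...).
"qfern" → "fr".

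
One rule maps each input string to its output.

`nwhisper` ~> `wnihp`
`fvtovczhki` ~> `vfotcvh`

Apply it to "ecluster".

The transformation: swap each adjacent pair of characters (1↔2, 3↔4, ...), then delete the last 3 characters.
On "ecluster" that produces "ceult".

ceult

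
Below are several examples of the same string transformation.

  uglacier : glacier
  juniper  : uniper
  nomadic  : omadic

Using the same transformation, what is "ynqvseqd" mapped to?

nqvseqd

Rule — delete the first character.
On "ynqvseqd" that produces "nqvseqd".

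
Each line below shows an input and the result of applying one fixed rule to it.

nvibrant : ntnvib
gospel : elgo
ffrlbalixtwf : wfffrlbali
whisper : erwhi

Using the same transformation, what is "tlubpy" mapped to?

pytl

The rule is to move the last 2 characters to the front (rotate right by 2), then delete the last 2 characters.
Working it through for "tlubpy": intermediate "pytlub", final "pytl".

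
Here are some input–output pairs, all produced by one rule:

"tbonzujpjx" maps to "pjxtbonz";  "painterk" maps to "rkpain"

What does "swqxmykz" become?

Each output is the input with this applied: swap the front and back halves of the string, then delete the first 2 characters.
Working it through for "swqxmykz": intermediate "mykzswqx", final "kzswqx".

kzswqx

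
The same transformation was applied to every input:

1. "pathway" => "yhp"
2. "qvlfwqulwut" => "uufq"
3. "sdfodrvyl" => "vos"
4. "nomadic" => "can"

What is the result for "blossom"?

Looking at the pairs, the operation is to keep one character in every 3, starting at position 1 (positions 1st, 4th, 7th, ...), then reverse the string.
Starting from "blossom": after the first operation, "bsm"; after the second, "msb".

msb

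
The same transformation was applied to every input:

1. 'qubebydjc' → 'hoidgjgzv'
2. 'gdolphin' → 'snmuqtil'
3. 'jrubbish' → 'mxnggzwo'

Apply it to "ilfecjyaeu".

Each output is the input with this applied: reverse the string, then shift every letter 5 places forward in the alphabet (wrapping around).
Working it through for "ilfecjyaeu": intermediate "ueayjcefli", final "zjfdohjkqn".

zjfdohjkqn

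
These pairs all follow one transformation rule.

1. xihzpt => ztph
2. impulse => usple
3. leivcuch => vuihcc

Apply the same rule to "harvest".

vtsre

What's happening: delete the first 2 characters, then sort the characters into reverse alphabetical order.
Starting from "harvest": after the first operation, "rvest"; after the second, "vtsre".
(Check on "xihzpt": → "hzpt" → "ztph" ✓)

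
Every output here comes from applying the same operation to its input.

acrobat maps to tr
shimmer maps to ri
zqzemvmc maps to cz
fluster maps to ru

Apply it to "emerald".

de

Each output is the input with this applied: move the last 3 characters to the front (rotate right by 3), then keep one character in every 3, starting at position 3 (positions 3rd, 6th, 9th, ...).
Applying both steps to "emerald": "aldemer", then "de".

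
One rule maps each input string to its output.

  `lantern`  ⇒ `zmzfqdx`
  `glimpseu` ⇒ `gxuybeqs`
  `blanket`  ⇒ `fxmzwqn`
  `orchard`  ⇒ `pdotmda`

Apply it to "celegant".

The transformation: swap the first and last characters, then shift every letter 12 places forward in the alphabet (wrapping around).
Doing the same to "celegant": "fqxqsmzo".

fqxqsmzo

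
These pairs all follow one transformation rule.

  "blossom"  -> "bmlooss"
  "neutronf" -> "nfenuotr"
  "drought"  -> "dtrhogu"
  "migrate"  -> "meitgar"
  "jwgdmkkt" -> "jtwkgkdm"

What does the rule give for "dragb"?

Looking at the pairs, the operation is to take characters alternately from the front and the back (1st, last, 2nd, 2nd-last, ...).
"dragb" → "dbrga".

dbrga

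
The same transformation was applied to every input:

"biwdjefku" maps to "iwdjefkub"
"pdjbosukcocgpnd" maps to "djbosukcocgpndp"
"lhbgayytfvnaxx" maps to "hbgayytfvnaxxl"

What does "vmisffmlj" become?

Each output is the input with this applied: move the first character to the end.
Applying that to "vmisffmlj" gives "misffmljv".

misffmljv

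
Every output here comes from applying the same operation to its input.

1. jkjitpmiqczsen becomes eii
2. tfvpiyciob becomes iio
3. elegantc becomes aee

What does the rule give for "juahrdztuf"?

auu

In each case the input is transformed by: sort the characters into alphabetical order, then keep only the vowels.
Applying that to "juahrdztuf" gives "auu".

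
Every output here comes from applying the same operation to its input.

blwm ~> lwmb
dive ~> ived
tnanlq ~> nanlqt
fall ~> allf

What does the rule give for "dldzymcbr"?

ldzymcbrd

The pattern: move the first character to the end.
For "dldzymcbr" the result is "ldzymcbrd".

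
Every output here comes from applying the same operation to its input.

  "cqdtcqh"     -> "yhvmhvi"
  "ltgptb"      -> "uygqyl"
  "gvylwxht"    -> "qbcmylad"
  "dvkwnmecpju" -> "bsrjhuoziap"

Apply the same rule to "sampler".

uqjwxfr

The transformation: shift every letter 5 places forward in the alphabet (wrapping around), then move the first 3 characters to the end (rotate left by 3).
Working it through for "sampler": intermediate "xfruqjw", final "uqjwxfr".
(Check on "ltgptb": → "qyluyg" → "uygqyl" ✓)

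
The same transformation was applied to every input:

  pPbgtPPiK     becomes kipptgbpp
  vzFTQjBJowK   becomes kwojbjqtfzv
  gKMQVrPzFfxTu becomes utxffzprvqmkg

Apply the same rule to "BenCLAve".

evalcneb

The rule is to reverse the string, then convert every letter to lowercase.
So "BenCLAve" becomes "evalcneb".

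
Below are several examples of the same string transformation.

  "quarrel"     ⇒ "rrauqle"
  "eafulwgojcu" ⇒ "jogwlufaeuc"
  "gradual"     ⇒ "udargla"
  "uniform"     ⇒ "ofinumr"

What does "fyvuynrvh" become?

The transformation: move the last 2 characters to the front (rotate right by 2), then reverse the string.
Starting from "fyvuynrvh": after the first operation, "vhfyvuynr"; after the second, "rnyuvyfhv".

rnyuvyfhv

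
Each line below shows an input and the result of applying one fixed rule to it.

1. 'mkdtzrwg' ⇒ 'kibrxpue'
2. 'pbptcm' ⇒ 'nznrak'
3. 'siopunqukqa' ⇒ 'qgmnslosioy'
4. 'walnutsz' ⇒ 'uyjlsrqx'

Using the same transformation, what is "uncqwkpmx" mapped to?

slaouinkv

The transformation: shift every letter 2 places backward in the alphabet (wrapping around).
For "uncqwkpmx" the result is "slaouinkv".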